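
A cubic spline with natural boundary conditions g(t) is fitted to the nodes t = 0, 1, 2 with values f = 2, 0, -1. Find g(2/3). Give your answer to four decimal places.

0.5741

With M_i denoting the second derivative at x_i, h_i = 1, 1, and Δ_i = (y_(i+1) − y_i)/h_i = -2, -1:
  1·M_0 + 4·M_1 + 1·M_2 = 6(Δ_1 - Δ_0) = 6
Natural end conditions: M_0 = M_2 = 0.
Solving the tridiagonal system: M_0 = 0, M_1 = 3/2, M_2 = 0.
On [0, 1], g(t) = 2 - 9/4·t + 0·t² + 1/4·t³.
With t = 2/3: g(2/3) = 31/54.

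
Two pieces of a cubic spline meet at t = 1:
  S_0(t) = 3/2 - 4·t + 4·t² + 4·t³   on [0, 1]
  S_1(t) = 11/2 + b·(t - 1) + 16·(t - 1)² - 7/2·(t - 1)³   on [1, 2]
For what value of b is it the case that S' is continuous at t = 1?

16

S_0'(t) = -4 + 8·t + 12·t², so S_0'(1) = 16. On the right, S_1'(1) = b, so b = 16.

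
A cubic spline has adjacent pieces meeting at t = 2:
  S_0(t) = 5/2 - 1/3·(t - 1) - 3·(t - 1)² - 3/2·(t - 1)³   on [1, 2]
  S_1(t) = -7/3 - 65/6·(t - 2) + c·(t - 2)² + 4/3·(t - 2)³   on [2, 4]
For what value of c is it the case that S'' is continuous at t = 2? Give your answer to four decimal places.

-7.5000

S_0''(t) = -6 - 9·(t - 1), so S_0''(2) = -15. On the right, S_1''(2) = 2c, so c = -15/2.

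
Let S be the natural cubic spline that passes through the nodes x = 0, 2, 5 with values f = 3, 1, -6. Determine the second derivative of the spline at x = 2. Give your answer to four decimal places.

-0.8000

Let M_i = S''(x_i). Step sizes h_i = 2, 3; slopes of the chords Δ_i = (y_(i+1) - y_i)/h_i = -1, -7/3.
  2·M_0 + 10·M_1 + 3·M_2 = 6(Δ_1 - Δ_0) = -8
Natural end conditions: M_0 = M_2 = 0.
Solving: M_0 = 0, M_1 = -4/5, M_2 = 0.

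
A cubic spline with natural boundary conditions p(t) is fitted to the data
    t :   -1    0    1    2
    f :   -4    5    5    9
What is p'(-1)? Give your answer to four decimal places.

Let σ_i = p''(x_i). Step sizes h_i = 1, 1, 1; slopes of the chords Δ_i = (y_(i+1) - y_i)/h_i = 9, 0, 4.
  1·σ_0 + 4·σ_1 + 1·σ_2 = 6(Δ_1 - Δ_0) = -54
  1·σ_1 + 4·σ_2 + 1·σ_3 = 6(Δ_2 - Δ_1) = 24
Natural end conditions: σ_0 = σ_3 = 0.
Solving the tridiagonal system: σ_0 = 0, σ_1 = -16, σ_2 = 10, σ_3 = 0.
On [-1, 0], p'(t) = b_0 + 2c_0·(t + 1) + 3d_0·(t + 1)² with b_0 = Δ_0 - h_0(2σ_0 + σ_1)/6 = 35/3, c_0 = σ_0/2 = 0, d_0 = (σ_1 - σ_0)/(6h_0) = -8/3. So p'(-1) = 35/3.

11.6667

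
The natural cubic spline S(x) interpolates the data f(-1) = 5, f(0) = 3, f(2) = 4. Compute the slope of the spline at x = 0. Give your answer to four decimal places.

-1.1667

Write M_i for S''(x_i). With h_i = 1, 2 and divided differences Δ_i = -2, 1/2, the continuity of S' gives the tridiagonal system
  1·M_0 + 6·M_1 + 2·M_2 = 6(Δ_1 - Δ_0) = 15
Natural end conditions: M_0 = M_2 = 0.
Solving: M_0 = 0, M_1 = 5/2, M_2 = 0.
On [0, 2], S'(x) = b_1 + 2c_1·x + 3d_1·x² with b_1 = Δ_1 - h_1(2M_1 + M_2)/6 = -7/6, c_1 = M_1/2 = 5/4, d_1 = (M_2 - M_1)/(6h_1) = -5/24. So S'(0) = -7/6.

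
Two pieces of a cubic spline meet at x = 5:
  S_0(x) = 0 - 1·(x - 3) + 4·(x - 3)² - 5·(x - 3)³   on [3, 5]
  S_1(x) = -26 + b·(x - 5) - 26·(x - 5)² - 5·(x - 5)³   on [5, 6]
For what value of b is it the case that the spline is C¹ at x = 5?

S_0'(x) = -1 + 8·(x - 3) - 15·(x - 3)², so S_0'(5) = -45. On the right, S_1'(5) = b, so b = -45.

-45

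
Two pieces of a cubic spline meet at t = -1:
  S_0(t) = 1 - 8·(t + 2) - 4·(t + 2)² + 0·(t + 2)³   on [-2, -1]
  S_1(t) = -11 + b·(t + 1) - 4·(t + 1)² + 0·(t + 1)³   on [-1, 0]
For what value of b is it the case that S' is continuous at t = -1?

-16

S_0'(t) = -8 - 8·(t + 2) + 0·(t + 2)², so S_0'(-1) = -16. On the right, S_1'(-1) = b, so b = -16.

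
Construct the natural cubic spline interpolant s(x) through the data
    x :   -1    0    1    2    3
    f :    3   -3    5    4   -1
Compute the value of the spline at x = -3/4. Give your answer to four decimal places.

Write m_i for s''(x_i). With h_i = 1, 1, 1, 1 and divided differences Δ_i = -6, 8, -1, -5, the continuity of s' gives the tridiagonal system
  1·m_0 + 4·m_1 + 1·m_2 = 6(Δ_1 - Δ_0) = 84
  1·m_1 + 4·m_2 + 1·m_3 = 6(Δ_2 - Δ_1) = -54
  1·m_2 + 4·m_3 + 1·m_4 = 6(Δ_3 - Δ_2) = -24
Natural end conditions: m_0 = m_4 = 0.
Solving the tridiagonal system: m_0 = 0, m_1 = 363/14, m_2 = -138/7, m_3 = -15/14, m_4 = 0.
On [-1, 0], s(x) = 3 - 289/28·(x + 1) + 0·(x + 1)² + 121/28·(x + 1)³.
With (x + 1) = 1/4: s(-3/4) = 873/1792.

0.4872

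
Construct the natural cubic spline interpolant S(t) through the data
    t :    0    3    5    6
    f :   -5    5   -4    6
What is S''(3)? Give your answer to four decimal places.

-8.1429

Put m_i = S'' at the i-th knot. Here h = (3, 2, 1) and Δ = (10/3, -9/2, 10), so the interior equations h_(i-1)·m_(i-1) + 2(h_(i-1)+h_i)·m_i + h_i·m_(i+1) = 6(Δ_i − Δ_(i-1)) read
  3·m_0 + 10·m_1 + 2·m_2 = 6(Δ_1 - Δ_0) = -47
  2·m_1 + 6·m_2 + 1·m_3 = 6(Δ_2 - Δ_1) = 87
Natural end conditions: m_0 = m_3 = 0.
Solving the tridiagonal system: m_0 = 0, m_1 = -57/7, m_2 = 241/14, m_3 = 0.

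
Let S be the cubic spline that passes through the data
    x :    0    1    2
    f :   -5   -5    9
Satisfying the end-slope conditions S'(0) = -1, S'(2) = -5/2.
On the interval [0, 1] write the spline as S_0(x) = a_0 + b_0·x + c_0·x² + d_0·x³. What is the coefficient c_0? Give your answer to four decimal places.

-9.3750

Put M_i = S'' at the i-th knot. Here h = (1, 1) and Δ = (0, 14), so the interior equations h_(i-1)·M_(i-1) + 2(h_(i-1)+h_i)·M_i + h_i·M_(i+1) = 6(Δ_i − Δ_(i-1)) read
  1·M_0 + 4·M_1 + 1·M_2 = 6(Δ_1 - Δ_0) = 84
Clamped end conditions give two more equations: 2h_0·M_0 + h_0·M_1 = 6(Δ_0 - S'(0)) = 6 and h_1·M_1 + 2h_1·M_2 = 6(S'(2) - Δ_1) = -99.
Forward elimination and back-substitution give M_0 = -75/4, M_1 = 87/2, M_2 = -285/4.
On [0, 1], with S_0(x) = a_0 + b_0·x + c_0·x² + d_0·x³: c_0 = M_0/2 = -75/8, d_0 = (M_1 - M_0)/(6h_0) = 83/8, b_0 = Δ_0 - h_0(2M_0 + M_1)/6 = -1.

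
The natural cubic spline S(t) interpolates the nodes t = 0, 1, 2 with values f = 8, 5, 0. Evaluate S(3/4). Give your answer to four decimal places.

Write M_i for S''(x_i). With h_i = 1, 1 and divided differences Δ_i = -3, -5, the continuity of S' gives the tridiagonal system
  1·M_0 + 4·M_1 + 1·M_2 = 6(Δ_1 - Δ_0) = -12
Natural end conditions: M_0 = M_2 = 0.
Forward elimination and back-substitution give M_0 = 0, M_1 = -3, M_2 = 0.
On [0, 1], S(t) = 8 - 5/2·t + 0·t² - 1/2·t³.
With t = 3/4: S(3/4) = 757/128.

5.9141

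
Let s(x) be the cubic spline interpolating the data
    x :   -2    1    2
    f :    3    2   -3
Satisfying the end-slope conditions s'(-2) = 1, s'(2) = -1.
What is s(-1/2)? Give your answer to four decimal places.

4.9375

Write σ_i for s''(x_i). With h_i = 3, 1 and divided differences Δ_i = -1/3, -5, the continuity of s' gives the tridiagonal system
  3·σ_0 + 8·σ_1 + 1·σ_2 = 6(Δ_1 - Δ_0) = -28
Clamped end conditions give two more equations: 2h_0·σ_0 + h_0·σ_1 = 6(Δ_0 - s'(-2)) = -8 and h_1·σ_1 + 2h_1·σ_2 = 6(s'(2) - Δ_1) = 24.
Hence σ_0 = 5/3, σ_1 = -6, σ_2 = 15.
On [-2, 1], s(x) = 3 + 1·(x + 2) + 5/6·(x + 2)² - 23/54·(x + 2)³.
With (x + 2) = 3/2: s(-1/2) = 79/16.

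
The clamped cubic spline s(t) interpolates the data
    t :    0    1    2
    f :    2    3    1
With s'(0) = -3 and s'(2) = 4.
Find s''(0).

20

Let m_i = s''(x_i). Step sizes h_i = 1, 1; slopes of the chords Δ_i = (y_(i+1) - y_i)/h_i = 1, -2.
  1·m_0 + 4·m_1 + 1·m_2 = 6(Δ_1 - Δ_0) = -18
Clamped end conditions give two more equations: 2h_0·m_0 + h_0·m_1 = 6(Δ_0 - s'(0)) = 24 and h_1·m_1 + 2h_1·m_2 = 6(s'(2) - Δ_1) = 36.
Solving the tridiagonal system: m_0 = 20, m_1 = -16, m_2 = 26.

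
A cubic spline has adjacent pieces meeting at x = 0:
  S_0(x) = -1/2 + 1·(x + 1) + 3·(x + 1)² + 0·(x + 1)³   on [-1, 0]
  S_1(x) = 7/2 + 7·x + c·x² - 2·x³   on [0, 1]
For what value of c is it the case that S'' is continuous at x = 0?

3

S_0''(x) = 6 + 0·(x + 1), so S_0''(0) = 6. On the right, S_1''(0) = 2c, so c = 3.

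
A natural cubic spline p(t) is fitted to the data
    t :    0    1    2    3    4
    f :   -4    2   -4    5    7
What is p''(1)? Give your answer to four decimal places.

-26.4643

Put m_i = p'' at the i-th knot. Here h = (1, 1, 1, 1) and Δ = (6, -6, 9, 2), so the interior equations h_(i-1)·m_(i-1) + 2(h_(i-1)+h_i)·m_i + h_i·m_(i+1) = 6(Δ_i − Δ_(i-1)) read
  1·m_0 + 4·m_1 + 1·m_2 = 6(Δ_1 - Δ_0) = -72
  1·m_1 + 4·m_2 + 1·m_3 = 6(Δ_2 - Δ_1) = 90
  1·m_2 + 4·m_3 + 1·m_4 = 6(Δ_3 - Δ_2) = -42
Natural end conditions: m_0 = m_4 = 0.
Hence m_0 = 0, m_1 = -741/28, m_2 = 237/7, m_3 = -531/28, m_4 = 0.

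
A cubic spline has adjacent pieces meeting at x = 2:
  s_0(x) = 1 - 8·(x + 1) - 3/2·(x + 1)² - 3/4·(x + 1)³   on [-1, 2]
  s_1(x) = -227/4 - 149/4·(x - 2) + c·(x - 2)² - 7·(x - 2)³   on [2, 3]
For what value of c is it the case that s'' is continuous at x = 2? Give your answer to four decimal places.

-8.2500

s_0''(x) = -3 - 9/2·(x + 1), so s_0''(2) = -33/2. On the right, s_1''(2) = 2c, so c = -33/4.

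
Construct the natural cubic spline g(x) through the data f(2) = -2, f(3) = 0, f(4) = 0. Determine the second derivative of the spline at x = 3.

-3

Write σ_i for g''(x_i). With h_i = 1, 1 and divided differences Δ_i = 2, 0, the continuity of g' gives the tridiagonal system
  1·σ_0 + 4·σ_1 + 1·σ_2 = 6(Δ_1 - Δ_0) = -12
Natural end conditions: σ_0 = σ_2 = 0.
Solving: σ_0 = 0, σ_1 = -3, σ_2 = 0.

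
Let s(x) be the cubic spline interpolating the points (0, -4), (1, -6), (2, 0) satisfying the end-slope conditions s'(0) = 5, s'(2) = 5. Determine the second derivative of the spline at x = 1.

24

Write M_i for s''(x_i). With h_i = 1, 1 and divided differences Δ_i = -2, 6, the continuity of s' gives the tridiagonal system
  1·M_0 + 4·M_1 + 1·M_2 = 6(Δ_1 - Δ_0) = 48
Clamped end conditions give two more equations: 2h_0·M_0 + h_0·M_1 = 6(Δ_0 - s'(0)) = -42 and h_1·M_1 + 2h_1·M_2 = 6(s'(2) - Δ_1) = -6.
Solving the tridiagonal system: M_0 = -33, M_1 = 24, M_2 = -15.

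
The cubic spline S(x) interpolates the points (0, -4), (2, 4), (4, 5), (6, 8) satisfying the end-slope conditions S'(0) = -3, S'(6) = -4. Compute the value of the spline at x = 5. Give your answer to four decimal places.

With M_i denoting the second derivative at x_i, h_i = 2, 2, 2, and Δ_i = (y_(i+1) − y_i)/h_i = 4, 1/2, 3/2:
  2·M_0 + 8·M_1 + 2·M_2 = 6(Δ_1 - Δ_0) = -21
  2·M_1 + 8·M_2 + 2·M_3 = 6(Δ_2 - Δ_1) = 6
Clamped end conditions give two more equations: 2h_0·M_0 + h_0·M_1 = 6(Δ_0 - S'(0)) = 42 and h_2·M_2 + 2h_2·M_3 = 6(S'(6) - Δ_2) = -33.
Solving: M_0 = 214/15, M_1 = -113/15, M_2 = 161/30, M_3 = -164/15.
On [4, 6], S(x) = 5 + 47/30·(x - 4) + 161/60·(x - 4)² - 163/120·(x - 4)³.
With (x - 4) = 1: S(5) = 947/120.

7.8917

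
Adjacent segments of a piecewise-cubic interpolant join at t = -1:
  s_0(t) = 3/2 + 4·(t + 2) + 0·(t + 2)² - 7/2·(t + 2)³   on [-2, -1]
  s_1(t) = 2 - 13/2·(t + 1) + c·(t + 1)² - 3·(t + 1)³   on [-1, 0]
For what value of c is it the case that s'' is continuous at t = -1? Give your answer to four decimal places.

-10.5000

s_0''(t) = 0 - 21·(t + 2), so s_0''(-1) = -21. On the right, s_1''(-1) = 2c, so c = -21/2.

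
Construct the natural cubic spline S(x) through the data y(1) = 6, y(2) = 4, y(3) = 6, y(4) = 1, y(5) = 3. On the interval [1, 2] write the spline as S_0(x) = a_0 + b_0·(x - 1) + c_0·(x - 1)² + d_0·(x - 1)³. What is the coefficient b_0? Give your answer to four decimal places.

Write m_i for S''(x_i). With h_i = 1, 1, 1, 1 and divided differences Δ_i = -2, 2, -5, 2, the continuity of S' gives the tridiagonal system
  1·m_0 + 4·m_1 + 1·m_2 = 6(Δ_1 - Δ_0) = 24
  1·m_1 + 4·m_2 + 1·m_3 = 6(Δ_2 - Δ_1) = -42
  1·m_2 + 4·m_3 + 1·m_4 = 6(Δ_3 - Δ_2) = 42
Natural end conditions: m_0 = m_4 = 0.
Hence m_0 = 0, m_1 = 285/28, m_2 = -117/7, m_3 = 411/28, m_4 = 0.
On [1, 2], with S_0(x) = a_0 + b_0·(x - 1) + c_0·(x - 1)² + d_0·(x - 1)³: c_0 = m_0/2 = 0, d_0 = (m_1 - m_0)/(6h_0) = 95/56, b_0 = Δ_0 - h_0(2m_0 + m_1)/6 = -207/56.

-3.6964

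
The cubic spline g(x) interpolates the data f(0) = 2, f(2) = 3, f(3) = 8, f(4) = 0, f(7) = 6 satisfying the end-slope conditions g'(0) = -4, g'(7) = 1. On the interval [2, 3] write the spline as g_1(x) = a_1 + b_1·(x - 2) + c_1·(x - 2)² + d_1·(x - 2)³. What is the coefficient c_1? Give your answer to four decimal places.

Let M_i = g''(x_i). Step sizes h_i = 2, 1, 1, 3; slopes of the chords Δ_i = (y_(i+1) - y_i)/h_i = 1/2, 5, -8, 2.
  2·M_0 + 6·M_1 + 1·M_2 = 6(Δ_1 - Δ_0) = 27
  1·M_1 + 4·M_2 + 1·M_3 = 6(Δ_2 - Δ_1) = -78
  1·M_2 + 8·M_3 + 3·M_4 = 6(Δ_3 - Δ_2) = 60
Clamped end conditions give two more equations: 2h_0·M_0 + h_0·M_1 = 6(Δ_0 - g'(0)) = 27 and h_3·M_3 + 2h_3·M_4 = 6(g'(7) - Δ_3) = -6.
Solving the tridiagonal system: M_0 = 923/316, M_1 = 605/79, M_2 = -3917/158, M_3 = 1067/79, M_4 = -1225/158.
On [2, 3], with g_1(x) = a_1 + b_1·(x - 2) + c_1·(x - 2)² + d_1·(x - 2)³: c_1 = M_1/2 = 605/158, d_1 = (M_2 - M_1)/(6h_1) = -1709/316, b_1 = Δ_1 - h_1(2M_1 + M_2)/6 = 2079/316.

3.8291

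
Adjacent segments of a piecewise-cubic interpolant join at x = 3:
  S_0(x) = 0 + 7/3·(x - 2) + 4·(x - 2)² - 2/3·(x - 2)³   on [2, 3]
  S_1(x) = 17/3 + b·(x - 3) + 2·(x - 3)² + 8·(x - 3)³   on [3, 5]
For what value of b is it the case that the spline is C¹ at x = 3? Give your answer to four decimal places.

S_0'(x) = 7/3 + 8·(x - 2) - 2·(x - 2)², so S_0'(3) = 25/3. On the right, S_1'(3) = b, so b = 25/3.

8.3333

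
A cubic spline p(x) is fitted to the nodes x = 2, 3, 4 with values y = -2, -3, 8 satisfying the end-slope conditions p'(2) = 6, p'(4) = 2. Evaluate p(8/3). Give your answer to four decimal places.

-3.1111

Write M_i for p''(x_i). With h_i = 1, 1 and divided differences Δ_i = -1, 11, the continuity of p' gives the tridiagonal system
  1·M_0 + 4·M_1 + 1·M_2 = 6(Δ_1 - Δ_0) = 72
Clamped end conditions give two more equations: 2h_0·M_0 + h_0·M_1 = 6(Δ_0 - p'(2)) = -42 and h_1·M_1 + 2h_1·M_2 = 6(p'(4) - Δ_1) = -54.
Hence M_0 = -41, M_1 = 40, M_2 = -47.
On [2, 3], p(x) = -2 + 6·(x - 2) - 41/2·(x - 2)² + 27/2·(x - 2)³.
With (x - 2) = 2/3: p(8/3) = -28/9.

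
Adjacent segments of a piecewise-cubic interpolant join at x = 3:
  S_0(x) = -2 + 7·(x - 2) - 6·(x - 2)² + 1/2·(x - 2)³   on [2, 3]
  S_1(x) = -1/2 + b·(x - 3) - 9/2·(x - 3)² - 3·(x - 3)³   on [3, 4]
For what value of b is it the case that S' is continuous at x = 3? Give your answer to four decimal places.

-3.5000

S_0'(x) = 7 - 12·(x - 2) + 3/2·(x - 2)², so S_0'(3) = -7/2. On the right, S_1'(3) = b, so b = -7/2.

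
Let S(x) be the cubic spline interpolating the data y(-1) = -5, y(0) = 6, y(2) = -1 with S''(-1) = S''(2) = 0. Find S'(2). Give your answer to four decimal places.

Put σ_i = S'' at the i-th knot. Here h = (1, 2) and Δ = (11, -7/2), so the interior equations h_(i-1)·σ_(i-1) + 2(h_(i-1)+h_i)·σ_i + h_i·σ_(i+1) = 6(Δ_i − Δ_(i-1)) read
  1·σ_0 + 6·σ_1 + 2·σ_2 = 6(Δ_1 - Δ_0) = -87
Natural end conditions: σ_0 = σ_2 = 0.
Solving the tridiagonal system: σ_0 = 0, σ_1 = -29/2, σ_2 = 0.
On [0, 2], S'(x) = b_1 + 2c_1·x + 3d_1·x² with b_1 = Δ_1 - h_1(2σ_1 + σ_2)/6 = 37/6, c_1 = σ_1/2 = -29/4, d_1 = (σ_2 - σ_1)/(6h_1) = 29/24. So S'(2) = -25/3.

-8.3333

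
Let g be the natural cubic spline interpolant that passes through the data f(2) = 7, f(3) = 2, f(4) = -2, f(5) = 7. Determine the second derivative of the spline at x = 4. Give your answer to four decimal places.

20.4000

Write σ_i for g''(x_i). With h_i = 1, 1, 1 and divided differences Δ_i = -5, -4, 9, the continuity of g' gives the tridiagonal system
  1·σ_0 + 4·σ_1 + 1·σ_2 = 6(Δ_1 - Δ_0) = 6
  1·σ_1 + 4·σ_2 + 1·σ_3 = 6(Δ_2 - Δ_1) = 78
Natural end conditions: σ_0 = σ_3 = 0.
Solving the tridiagonal system: σ_0 = 0, σ_1 = -18/5, σ_2 = 102/5, σ_3 = 0.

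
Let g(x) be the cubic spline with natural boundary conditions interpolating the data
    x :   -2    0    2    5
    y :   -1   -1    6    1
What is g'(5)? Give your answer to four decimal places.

-3.5746

Let σ_i = g''(x_i). Step sizes h_i = 2, 2, 3; slopes of the chords Δ_i = (y_(i+1) - y_i)/h_i = 0, 7/2, -5/3.
  2·σ_0 + 8·σ_1 + 2·σ_2 = 6(Δ_1 - Δ_0) = 21
  2·σ_1 + 10·σ_2 + 3·σ_3 = 6(Δ_2 - Δ_1) = -31
Natural end conditions: σ_0 = σ_3 = 0.
Solving: σ_0 = 0, σ_1 = 68/19, σ_2 = -145/38, σ_3 = 0.
On [2, 5], g'(x) = b_2 + 2c_2·(x - 2) + 3d_2·(x - 2)² with b_2 = Δ_2 - h_2(2σ_2 + σ_3)/6 = 245/114, c_2 = σ_2/2 = -145/76, d_2 = (σ_3 - σ_2)/(6h_2) = 145/684. So g'(5) = -815/228.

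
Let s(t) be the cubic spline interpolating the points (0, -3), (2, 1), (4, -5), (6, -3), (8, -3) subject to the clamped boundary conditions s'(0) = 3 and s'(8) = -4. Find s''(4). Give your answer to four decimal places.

Let M_i = s''(x_i). Step sizes h_i = 2, 2, 2, 2; slopes of the chords Δ_i = (y_(i+1) - y_i)/h_i = 2, -3, 1, 0.
  2·M_0 + 8·M_1 + 2·M_2 = 6(Δ_1 - Δ_0) = -30
  2·M_1 + 8·M_2 + 2·M_3 = 6(Δ_2 - Δ_1) = 24
  2·M_2 + 8·M_3 + 2·M_4 = 6(Δ_3 - Δ_2) = -6
Clamped end conditions give two more equations: 2h_0·M_0 + h_0·M_1 = 6(Δ_0 - s'(0)) = -6 and h_3·M_3 + 2h_3·M_4 = 6(s'(8) - Δ_3) = -24.
Solving the tridiagonal system: M_0 = 59/56, M_1 = -143/28, M_2 = 35/8, M_3 = -11/28, M_4 = -325/56.

4.3750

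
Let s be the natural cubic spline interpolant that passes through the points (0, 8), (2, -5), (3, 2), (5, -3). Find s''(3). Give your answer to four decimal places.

With M_i denoting the second derivative at x_i, h_i = 2, 1, 2, and Δ_i = (y_(i+1) − y_i)/h_i = -13/2, 7, -5/2:
  2·M_0 + 6·M_1 + 1·M_2 = 6(Δ_1 - Δ_0) = 81
  1·M_1 + 6·M_2 + 2·M_3 = 6(Δ_2 - Δ_1) = -57
Natural end conditions: M_0 = M_3 = 0.
Solving the tridiagonal system: M_0 = 0, M_1 = 543/35, M_2 = -423/35, M_3 = 0.

-12.0857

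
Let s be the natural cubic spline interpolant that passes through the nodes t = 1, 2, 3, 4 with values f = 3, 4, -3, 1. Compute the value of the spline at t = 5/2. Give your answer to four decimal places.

Let m_i = s''(x_i). Step sizes h_i = 1, 1, 1; slopes of the chords Δ_i = (y_(i+1) - y_i)/h_i = 1, -7, 4.
  1·m_0 + 4·m_1 + 1·m_2 = 6(Δ_1 - Δ_0) = -48
  1·m_1 + 4·m_2 + 1·m_3 = 6(Δ_2 - Δ_1) = 66
Natural end conditions: m_0 = m_3 = 0.
Solving: m_0 = 0, m_1 = -86/5, m_2 = 104/5, m_3 = 0.
On [2, 3], s(t) = 4 - 71/15·(t - 2) - 43/5·(t - 2)² + 19/3·(t - 2)³.
With (t - 2) = 1/2: s(5/2) = 11/40.

0.2750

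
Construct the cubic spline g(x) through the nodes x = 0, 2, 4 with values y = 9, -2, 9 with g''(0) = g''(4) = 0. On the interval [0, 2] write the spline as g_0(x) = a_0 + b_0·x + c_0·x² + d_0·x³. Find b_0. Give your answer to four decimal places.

-8.2500

Write M_i for g''(x_i). With h_i = 2, 2 and divided differences Δ_i = -11/2, 11/2, the continuity of g' gives the tridiagonal system
  2·M_0 + 8·M_1 + 2·M_2 = 6(Δ_1 - Δ_0) = 66
Natural end conditions: M_0 = M_2 = 0.
Solving the tridiagonal system: M_0 = 0, M_1 = 33/4, M_2 = 0.
On [0, 2], with g_0(x) = a_0 + b_0·x + c_0·x² + d_0·x³: c_0 = M_0/2 = 0, d_0 = (M_1 - M_0)/(6h_0) = 11/16, b_0 = Δ_0 - h_0(2M_0 + M_1)/6 = -33/4.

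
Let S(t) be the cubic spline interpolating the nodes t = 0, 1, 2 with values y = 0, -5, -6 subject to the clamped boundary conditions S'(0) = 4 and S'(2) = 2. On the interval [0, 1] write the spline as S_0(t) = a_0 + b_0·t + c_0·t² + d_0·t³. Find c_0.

With σ_i denoting the second derivative at x_i, h_i = 1, 1, and Δ_i = (y_(i+1) − y_i)/h_i = -5, -1:
  1·σ_0 + 4·σ_1 + 1·σ_2 = 6(Δ_1 - Δ_0) = 24
Clamped end conditions give two more equations: 2h_0·σ_0 + h_0·σ_1 = 6(Δ_0 - S'(0)) = -54 and h_1·σ_1 + 2h_1·σ_2 = 6(S'(2) - Δ_1) = 18.
Forward elimination and back-substitution give σ_0 = -34, σ_1 = 14, σ_2 = 2.
On [0, 1], with S_0(t) = a_0 + b_0·t + c_0·t² + d_0·t³: c_0 = σ_0/2 = -17, d_0 = (σ_1 - σ_0)/(6h_0) = 8, b_0 = Δ_0 - h_0(2σ_0 + σ_1)/6 = 4.

-17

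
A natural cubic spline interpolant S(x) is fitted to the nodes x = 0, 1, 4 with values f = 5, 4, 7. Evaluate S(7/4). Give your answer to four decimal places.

With m_i denoting the second derivative at x_i, h_i = 1, 3, and Δ_i = (y_(i+1) − y_i)/h_i = -1, 1:
  1·m_0 + 8·m_1 + 3·m_2 = 6(Δ_1 - Δ_0) = 12
Natural end conditions: m_0 = m_2 = 0.
Forward elimination and back-substitution give m_0 = 0, m_1 = 3/2, m_2 = 0.
On [1, 4], S(x) = 4 - 1/2·(x - 1) + 3/4·(x - 1)² - 1/12·(x - 1)³.
With (x - 1) = 3/4: S(7/4) = 1027/256.

4.0117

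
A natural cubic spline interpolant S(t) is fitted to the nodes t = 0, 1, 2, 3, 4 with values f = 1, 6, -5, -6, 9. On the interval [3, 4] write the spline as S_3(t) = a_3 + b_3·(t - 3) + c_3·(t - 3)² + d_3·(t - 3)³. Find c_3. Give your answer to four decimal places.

9.8571

Write M_i for S''(x_i). With h_i = 1, 1, 1, 1 and divided differences Δ_i = 5, -11, -1, 15, the continuity of S' gives the tridiagonal system
  1·M_0 + 4·M_1 + 1·M_2 = 6(Δ_1 - Δ_0) = -96
  1·M_1 + 4·M_2 + 1·M_3 = 6(Δ_2 - Δ_1) = 60
  1·M_2 + 4·M_3 + 1·M_4 = 6(Δ_3 - Δ_2) = 96
Natural end conditions: M_0 = M_4 = 0.
Solving: M_0 = 0, M_1 = -198/7, M_2 = 120/7, M_3 = 138/7, M_4 = 0.
On [3, 4], with S_3(t) = a_3 + b_3·(t - 3) + c_3·(t - 3)² + d_3·(t - 3)³: c_3 = M_3/2 = 69/7, d_3 = (M_4 - M_3)/(6h_3) = -23/7, b_3 = Δ_3 - h_3(2M_3 + M_4)/6 = 59/7.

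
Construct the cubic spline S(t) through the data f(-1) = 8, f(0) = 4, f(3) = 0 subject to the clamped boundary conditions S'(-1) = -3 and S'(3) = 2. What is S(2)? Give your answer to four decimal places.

Write σ_i for S''(x_i). With h_i = 1, 3 and divided differences Δ_i = -4, -4/3, the continuity of S' gives the tridiagonal system
  1·σ_0 + 8·σ_1 + 3·σ_2 = 6(Δ_1 - Δ_0) = 16
Clamped end conditions give two more equations: 2h_0·σ_0 + h_0·σ_1 = 6(Δ_0 - S'(-1)) = -6 and h_1·σ_1 + 2h_1·σ_2 = 6(S'(3) - Δ_1) = 20.
Hence σ_0 = -15/4, σ_1 = 3/2, σ_2 = 31/12.
On [0, 3], S(t) = 4 - 33/8·t + 3/4·t² + 13/216·t³.
With t = 2: S(2) = -83/108.

-0.7685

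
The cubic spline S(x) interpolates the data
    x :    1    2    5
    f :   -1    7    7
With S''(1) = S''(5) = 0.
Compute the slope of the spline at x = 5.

-3

With σ_i denoting the second derivative at x_i, h_i = 1, 3, and Δ_i = (y_(i+1) − y_i)/h_i = 8, 0:
  1·σ_0 + 8·σ_1 + 3·σ_2 = 6(Δ_1 - Δ_0) = -48
Natural end conditions: σ_0 = σ_2 = 0.
Solving: σ_0 = 0, σ_1 = -6, σ_2 = 0.
On [2, 5], S'(x) = b_1 + 2c_1·(x - 2) + 3d_1·(x - 2)² with b_1 = Δ_1 - h_1(2σ_1 + σ_2)/6 = 6, c_1 = σ_1/2 = -3, d_1 = (σ_2 - σ_1)/(6h_1) = 1/3. So S'(5) = -3.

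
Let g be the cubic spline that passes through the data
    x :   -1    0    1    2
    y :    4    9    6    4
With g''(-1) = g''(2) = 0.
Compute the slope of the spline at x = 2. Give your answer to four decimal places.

With m_i denoting the second derivative at x_i, h_i = 1, 1, 1, and Δ_i = (y_(i+1) − y_i)/h_i = 5, -3, -2:
  1·m_0 + 4·m_1 + 1·m_2 = 6(Δ_1 - Δ_0) = -48
  1·m_1 + 4·m_2 + 1·m_3 = 6(Δ_2 - Δ_1) = 6
Natural end conditions: m_0 = m_3 = 0.
Hence m_0 = 0, m_1 = -66/5, m_2 = 24/5, m_3 = 0.
On [1, 2], g'(x) = b_2 + 2c_2·(x - 1) + 3d_2·(x - 1)² with b_2 = Δ_2 - h_2(2m_2 + m_3)/6 = -18/5, c_2 = m_2/2 = 12/5, d_2 = (m_3 - m_2)/(6h_2) = -4/5. So g'(2) = -6/5.

-1.2000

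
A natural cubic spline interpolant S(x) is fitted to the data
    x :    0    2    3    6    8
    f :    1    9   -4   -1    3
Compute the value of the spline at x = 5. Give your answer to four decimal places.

With M_i denoting the second derivative at x_i, h_i = 2, 1, 3, 2, and Δ_i = (y_(i+1) − y_i)/h_i = 4, -13, 1, 2:
  2·M_0 + 6·M_1 + 1·M_2 = 6(Δ_1 - Δ_0) = -102
  1·M_1 + 8·M_2 + 3·M_3 = 6(Δ_2 - Δ_1) = 84
  3·M_2 + 10·M_3 + 2·M_4 = 6(Δ_3 - Δ_2) = 6
Natural end conditions: M_0 = M_4 = 0.
Hence M_0 = 0, M_1 = -252/13, M_2 = 186/13, M_3 = -48/13, M_4 = 0.
On [3, 6], S(x) = -4 - 149/13·(x - 3) + 93/13·(x - 3)² - 1·(x - 3)³.
With (x - 3) = 2: S(5) = -82/13.

-6.3077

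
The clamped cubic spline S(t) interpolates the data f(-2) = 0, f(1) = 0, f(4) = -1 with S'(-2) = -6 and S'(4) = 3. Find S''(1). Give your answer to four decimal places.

With m_i denoting the second derivative at x_i, h_i = 3, 3, and Δ_i = (y_(i+1) − y_i)/h_i = 0, -1/3:
  3·m_0 + 12·m_1 + 3·m_2 = 6(Δ_1 - Δ_0) = -2
Clamped end conditions give two more equations: 2h_0·m_0 + h_0·m_1 = 6(Δ_0 - S'(-2)) = 36 and h_1·m_1 + 2h_1·m_2 = 6(S'(4) - Δ_1) = 20.
Solving: m_0 = 23/3, m_1 = -10/3, m_2 = 5.

-3.3333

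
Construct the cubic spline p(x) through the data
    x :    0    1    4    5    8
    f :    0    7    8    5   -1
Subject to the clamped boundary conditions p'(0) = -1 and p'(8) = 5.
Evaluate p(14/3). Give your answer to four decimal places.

6.0950

Put m_i = p'' at the i-th knot. Here h = (1, 3, 1, 3) and Δ = (7, 1/3, -3, -2), so the interior equations h_(i-1)·m_(i-1) + 2(h_(i-1)+h_i)·m_i + h_i·m_(i+1) = 6(Δ_i − Δ_(i-1)) read
  1·m_0 + 8·m_1 + 3·m_2 = 6(Δ_1 - Δ_0) = -40
  3·m_1 + 8·m_2 + 1·m_3 = 6(Δ_2 - Δ_1) = -20
  1·m_2 + 8·m_3 + 3·m_4 = 6(Δ_3 - Δ_2) = 6
Clamped end conditions give two more equations: 2h_0·m_0 + h_0·m_1 = 6(Δ_0 - p'(0)) = 48 and h_3·m_3 + 2h_3·m_4 = 6(p'(8) - Δ_3) = 42.
Solving the tridiagonal system: m_0 = 6157/216, m_1 = -973/108, m_2 = 257/216, m_3 = -269/108, m_4 = 1781/216.
On [4, 5], p(x) = 8 - 161/54·(x - 4) + 257/432·(x - 4)² - 265/432·(x - 4)³.
With (x - 4) = 2/3: p(14/3) = 17773/2916.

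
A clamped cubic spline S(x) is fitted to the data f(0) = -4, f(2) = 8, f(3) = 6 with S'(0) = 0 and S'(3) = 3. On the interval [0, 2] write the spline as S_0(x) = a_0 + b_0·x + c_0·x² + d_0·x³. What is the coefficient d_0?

Put M_i = S'' at the i-th knot. Here h = (2, 1) and Δ = (6, -2), so the interior equations h_(i-1)·M_(i-1) + 2(h_(i-1)+h_i)·M_i + h_i·M_(i+1) = 6(Δ_i − Δ_(i-1)) read
  2·M_0 + 6·M_1 + 1·M_2 = 6(Δ_1 - Δ_0) = -48
Clamped end conditions give two more equations: 2h_0·M_0 + h_0·M_1 = 6(Δ_0 - S'(0)) = 36 and h_1·M_1 + 2h_1·M_2 = 6(S'(3) - Δ_1) = 30.
Solving the tridiagonal system: M_0 = 18, M_1 = -18, M_2 = 24.
On [0, 2], with S_0(x) = a_0 + b_0·x + c_0·x² + d_0·x³: c_0 = M_0/2 = 9, d_0 = (M_1 - M_0)/(6h_0) = -3, b_0 = Δ_0 - h_0(2M_0 + M_1)/6 = 0.

-3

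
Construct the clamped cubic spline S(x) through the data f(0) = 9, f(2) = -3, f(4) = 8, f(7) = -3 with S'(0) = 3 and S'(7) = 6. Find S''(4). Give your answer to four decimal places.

-14.0541

With m_i denoting the second derivative at x_i, h_i = 2, 2, 3, and Δ_i = (y_(i+1) − y_i)/h_i = -6, 11/2, -11/3:
  2·m_0 + 8·m_1 + 2·m_2 = 6(Δ_1 - Δ_0) = 69
  2·m_1 + 10·m_2 + 3·m_3 = 6(Δ_2 - Δ_1) = -55
Clamped end conditions give two more equations: 2h_0·m_0 + h_0·m_1 = 6(Δ_0 - S'(0)) = -54 and h_2·m_2 + 2h_2·m_3 = 6(S'(7) - Δ_2) = 58.
Solving: m_0 = -1655/74, m_1 = 656/37, m_2 = -520/37, m_3 = 1853/111.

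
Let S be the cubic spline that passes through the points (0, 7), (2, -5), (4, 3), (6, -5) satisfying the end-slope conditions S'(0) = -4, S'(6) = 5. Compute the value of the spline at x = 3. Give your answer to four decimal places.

-0.7500

Let σ_i = S''(x_i). Step sizes h_i = 2, 2, 2; slopes of the chords Δ_i = (y_(i+1) - y_i)/h_i = -6, 4, -4.
  2·σ_0 + 8·σ_1 + 2·σ_2 = 6(Δ_1 - Δ_0) = 60
  2·σ_1 + 8·σ_2 + 2·σ_3 = 6(Δ_2 - Δ_1) = -48
Clamped end conditions give two more equations: 2h_0·σ_0 + h_0·σ_1 = 6(Δ_0 - S'(0)) = -12 and h_2·σ_2 + 2h_2·σ_3 = 6(S'(6) - Δ_2) = 54.
Solving the tridiagonal system: σ_0 = -49/5, σ_1 = 68/5, σ_2 = -73/5, σ_3 = 104/5.
On [2, 4], S(x) = -5 - 1/5·(x - 2) + 34/5·(x - 2)² - 47/20·(x - 2)³.
With (x - 2) = 1: S(3) = -3/4.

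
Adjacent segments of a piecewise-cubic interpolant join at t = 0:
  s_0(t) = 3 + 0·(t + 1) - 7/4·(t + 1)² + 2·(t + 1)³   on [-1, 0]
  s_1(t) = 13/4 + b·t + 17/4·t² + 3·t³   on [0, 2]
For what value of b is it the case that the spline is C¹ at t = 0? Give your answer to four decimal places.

2.5000

s_0'(t) = 0 - 7/2·(t + 1) + 6·(t + 1)², so s_0'(0) = 5/2. On the right, s_1'(0) = b, so b = 5/2.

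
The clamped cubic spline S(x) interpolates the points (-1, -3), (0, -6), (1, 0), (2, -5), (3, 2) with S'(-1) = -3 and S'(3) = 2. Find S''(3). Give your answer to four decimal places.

Write M_i for S''(x_i). With h_i = 1, 1, 1, 1 and divided differences Δ_i = -3, 6, -5, 7, the continuity of S' gives the tridiagonal system
  1·M_0 + 4·M_1 + 1·M_2 = 6(Δ_1 - Δ_0) = 54
  1·M_1 + 4·M_2 + 1·M_3 = 6(Δ_2 - Δ_1) = -66
  1·M_2 + 4·M_3 + 1·M_4 = 6(Δ_3 - Δ_2) = 72
Clamped end conditions give two more equations: 2h_0·M_0 + h_0·M_1 = 6(Δ_0 - S'(-1)) = 0 and h_3·M_3 + 2h_3·M_4 = 6(S'(3) - Δ_3) = -30.
Hence M_0 = -85/7, M_1 = 170/7, M_2 = -31, M_3 = 236/7, M_4 = -223/7.

-31.8571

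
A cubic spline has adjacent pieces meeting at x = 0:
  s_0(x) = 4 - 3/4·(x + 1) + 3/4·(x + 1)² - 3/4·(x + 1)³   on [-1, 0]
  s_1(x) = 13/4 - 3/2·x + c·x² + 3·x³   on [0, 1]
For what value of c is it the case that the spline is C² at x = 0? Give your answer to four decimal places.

-1.5000

s_0''(x) = 3/2 - 9/2·(x + 1), so s_0''(0) = -3. On the right, s_1''(0) = 2c, so c = -3/2.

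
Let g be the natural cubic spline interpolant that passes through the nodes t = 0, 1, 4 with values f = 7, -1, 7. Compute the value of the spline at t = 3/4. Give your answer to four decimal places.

0.5625

Write M_i for g''(x_i). With h_i = 1, 3 and divided differences Δ_i = -8, 8/3, the continuity of g' gives the tridiagonal system
  1·M_0 + 8·M_1 + 3·M_2 = 6(Δ_1 - Δ_0) = 64
Natural end conditions: M_0 = M_2 = 0.
Solving the tridiagonal system: M_0 = 0, M_1 = 8, M_2 = 0.
On [0, 1], g(t) = 7 - 28/3·t + 0·t² + 4/3·t³.
With t = 3/4: g(3/4) = 9/16.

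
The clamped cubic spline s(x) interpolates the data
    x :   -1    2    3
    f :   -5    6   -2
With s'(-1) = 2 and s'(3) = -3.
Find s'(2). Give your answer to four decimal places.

Put M_i = s'' at the i-th knot. Here h = (3, 1) and Δ = (11/3, -8), so the interior equations h_(i-1)·M_(i-1) + 2(h_(i-1)+h_i)·M_i + h_i·M_(i+1) = 6(Δ_i − Δ_(i-1)) read
  3·M_0 + 8·M_1 + 1·M_2 = 6(Δ_1 - Δ_0) = -70
Clamped end conditions give two more equations: 2h_0·M_0 + h_0·M_1 = 6(Δ_0 - s'(-1)) = 10 and h_1·M_1 + 2h_1·M_2 = 6(s'(3) - Δ_1) = 30.
Hence M_0 = 55/6, M_1 = -15, M_2 = 45/2.
On [2, 3], s'(x) = b_1 + 2c_1·(x - 2) + 3d_1·(x - 2)² with b_1 = Δ_1 - h_1(2M_1 + M_2)/6 = -27/4, c_1 = M_1/2 = -15/2, d_1 = (M_2 - M_1)/(6h_1) = 25/4. So s'(2) = -27/4.

-6.7500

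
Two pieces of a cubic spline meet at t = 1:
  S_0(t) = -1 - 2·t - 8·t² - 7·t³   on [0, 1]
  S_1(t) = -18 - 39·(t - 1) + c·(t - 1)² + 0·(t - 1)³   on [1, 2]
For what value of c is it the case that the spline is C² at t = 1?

S_0''(t) = -16 - 42·t, so S_0''(1) = -58. On the right, S_1''(1) = 2c, so c = -29.

-29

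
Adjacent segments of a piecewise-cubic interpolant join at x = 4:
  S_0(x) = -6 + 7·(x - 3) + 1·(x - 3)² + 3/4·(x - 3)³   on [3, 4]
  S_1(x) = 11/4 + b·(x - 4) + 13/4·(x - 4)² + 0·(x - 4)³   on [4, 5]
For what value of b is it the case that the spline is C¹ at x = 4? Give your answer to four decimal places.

S_0'(x) = 7 + 2·(x - 3) + 9/4·(x - 3)², so S_0'(4) = 45/4. On the right, S_1'(4) = b, so b = 45/4.

11.2500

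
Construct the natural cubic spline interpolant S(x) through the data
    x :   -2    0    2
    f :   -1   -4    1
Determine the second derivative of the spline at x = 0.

Put M_i = S'' at the i-th knot. Here h = (2, 2) and Δ = (-3/2, 5/2), so the interior equations h_(i-1)·M_(i-1) + 2(h_(i-1)+h_i)·M_i + h_i·M_(i+1) = 6(Δ_i − Δ_(i-1)) read
  2·M_0 + 8·M_1 + 2·M_2 = 6(Δ_1 - Δ_0) = 24
Natural end conditions: M_0 = M_2 = 0.
Hence M_0 = 0, M_1 = 3, M_2 = 0.

3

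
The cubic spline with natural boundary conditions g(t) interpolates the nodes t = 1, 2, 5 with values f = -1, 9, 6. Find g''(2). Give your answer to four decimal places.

Write σ_i for g''(x_i). With h_i = 1, 3 and divided differences Δ_i = 10, -1, the continuity of g' gives the tridiagonal system
  1·σ_0 + 8·σ_1 + 3·σ_2 = 6(Δ_1 - Δ_0) = -66
Natural end conditions: σ_0 = σ_2 = 0.
Forward elimination and back-substitution give σ_0 = 0, σ_1 = -33/4, σ_2 = 0.

-8.2500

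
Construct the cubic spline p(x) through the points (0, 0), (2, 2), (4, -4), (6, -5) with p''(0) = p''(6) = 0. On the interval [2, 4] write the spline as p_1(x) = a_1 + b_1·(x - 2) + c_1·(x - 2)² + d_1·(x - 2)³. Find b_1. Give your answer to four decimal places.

-1.4667

Put M_i = p'' at the i-th knot. Here h = (2, 2, 2) and Δ = (1, -3, -1/2), so the interior equations h_(i-1)·M_(i-1) + 2(h_(i-1)+h_i)·M_i + h_i·M_(i+1) = 6(Δ_i − Δ_(i-1)) read
  2·M_0 + 8·M_1 + 2·M_2 = 6(Δ_1 - Δ_0) = -24
  2·M_1 + 8·M_2 + 2·M_3 = 6(Δ_2 - Δ_1) = 15
Natural end conditions: M_0 = M_3 = 0.
Forward elimination and back-substitution give M_0 = 0, M_1 = -37/10, M_2 = 14/5, M_3 = 0.
On [2, 4], with p_1(x) = a_1 + b_1·(x - 2) + c_1·(x - 2)² + d_1·(x - 2)³: c_1 = M_1/2 = -37/20, d_1 = (M_2 - M_1)/(6h_1) = 13/24, b_1 = Δ_1 - h_1(2M_1 + M_2)/6 = -22/15.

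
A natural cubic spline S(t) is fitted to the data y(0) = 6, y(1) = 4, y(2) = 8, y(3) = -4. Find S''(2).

Let m_i = S''(x_i). Step sizes h_i = 1, 1, 1; slopes of the chords Δ_i = (y_(i+1) - y_i)/h_i = -2, 4, -12.
  1·m_0 + 4·m_1 + 1·m_2 = 6(Δ_1 - Δ_0) = 36
  1·m_1 + 4·m_2 + 1·m_3 = 6(Δ_2 - Δ_1) = -96
Natural end conditions: m_0 = m_3 = 0.
Forward elimination and back-substitution give m_0 = 0, m_1 = 16, m_2 = -28, m_3 = 0.

-28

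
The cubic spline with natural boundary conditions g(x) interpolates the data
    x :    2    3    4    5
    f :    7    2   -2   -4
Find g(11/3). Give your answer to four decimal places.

-0.8790

Write M_i for g''(x_i). With h_i = 1, 1, 1 and divided differences Δ_i = -5, -4, -2, the continuity of g' gives the tridiagonal system
  1·M_0 + 4·M_1 + 1·M_2 = 6(Δ_1 - Δ_0) = 6
  1·M_1 + 4·M_2 + 1·M_3 = 6(Δ_2 - Δ_1) = 12
Natural end conditions: M_0 = M_3 = 0.
Solving the tridiagonal system: M_0 = 0, M_1 = 4/5, M_2 = 14/5, M_3 = 0.
On [3, 4], g(x) = 2 - 71/15·(x - 3) + 2/5·(x - 3)² + 1/3·(x - 3)³.
With (x - 3) = 2/3: g(11/3) = -356/405.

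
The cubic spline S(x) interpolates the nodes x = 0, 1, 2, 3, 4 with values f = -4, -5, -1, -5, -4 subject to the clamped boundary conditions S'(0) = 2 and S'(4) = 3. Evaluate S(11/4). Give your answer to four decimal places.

With m_i denoting the second derivative at x_i, h_i = 1, 1, 1, 1, and Δ_i = (y_(i+1) − y_i)/h_i = -1, 4, -4, 1:
  1·m_0 + 4·m_1 + 1·m_2 = 6(Δ_1 - Δ_0) = 30
  1·m_1 + 4·m_2 + 1·m_3 = 6(Δ_2 - Δ_1) = -48
  1·m_2 + 4·m_3 + 1·m_4 = 6(Δ_3 - Δ_2) = 30
Clamped end conditions give two more equations: 2h_0·m_0 + h_0·m_1 = 6(Δ_0 - S'(0)) = -18 and h_3·m_3 + 2h_3·m_4 = 6(S'(4) - Δ_3) = 12.
Forward elimination and back-substitution give m_0 = -485/28, m_1 = 233/14, m_2 = -77/4, m_3 = 173/14, m_4 = -5/28.
On [2, 3], S(x) = -1 + 5/14·(x - 2) - 77/8·(x - 2)² + 295/56·(x - 2)³.
With (x - 2) = 3/4: S(11/4) = -2009/512.

-3.9238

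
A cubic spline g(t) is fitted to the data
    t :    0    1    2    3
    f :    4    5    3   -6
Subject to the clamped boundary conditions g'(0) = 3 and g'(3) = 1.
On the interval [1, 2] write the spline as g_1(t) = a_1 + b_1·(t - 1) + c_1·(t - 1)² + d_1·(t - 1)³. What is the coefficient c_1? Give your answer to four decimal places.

Put M_i = g'' at the i-th knot. Here h = (1, 1, 1) and Δ = (1, -2, -9), so the interior equations h_(i-1)·M_(i-1) + 2(h_(i-1)+h_i)·M_i + h_i·M_(i+1) = 6(Δ_i − Δ_(i-1)) read
  1·M_0 + 4·M_1 + 1·M_2 = 6(Δ_1 - Δ_0) = -18
  1·M_1 + 4·M_2 + 1·M_3 = 6(Δ_2 - Δ_1) = -42
Clamped end conditions give two more equations: 2h_0·M_0 + h_0·M_1 = 6(Δ_0 - g'(0)) = -12 and h_2·M_2 + 2h_2·M_3 = 6(g'(3) - Δ_2) = 60.
Forward elimination and back-substitution give M_0 = -22/3, M_1 = 8/3, M_2 = -64/3, M_3 = 122/3.
On [1, 2], with g_1(t) = a_1 + b_1·(t - 1) + c_1·(t - 1)² + d_1·(t - 1)³: c_1 = M_1/2 = 4/3, d_1 = (M_2 - M_1)/(6h_1) = -4, b_1 = Δ_1 - h_1(2M_1 + M_2)/6 = 2/3.

1.3333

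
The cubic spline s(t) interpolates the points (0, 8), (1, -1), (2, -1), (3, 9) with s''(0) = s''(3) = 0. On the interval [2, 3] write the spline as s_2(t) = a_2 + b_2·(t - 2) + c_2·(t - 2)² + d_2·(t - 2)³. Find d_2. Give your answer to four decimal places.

Write M_i for s''(x_i). With h_i = 1, 1, 1 and divided differences Δ_i = -9, 0, 10, the continuity of s' gives the tridiagonal system
  1·M_0 + 4·M_1 + 1·M_2 = 6(Δ_1 - Δ_0) = 54
  1·M_1 + 4·M_2 + 1·M_3 = 6(Δ_2 - Δ_1) = 60
Natural end conditions: M_0 = M_3 = 0.
Forward elimination and back-substitution give M_0 = 0, M_1 = 52/5, M_2 = 62/5, M_3 = 0.
On [2, 3], with s_2(t) = a_2 + b_2·(t - 2) + c_2·(t - 2)² + d_2·(t - 2)³: c_2 = M_2/2 = 31/5, d_2 = (M_3 - M_2)/(6h_2) = -31/15, b_2 = Δ_2 - h_2(2M_2 + M_3)/6 = 88/15.

-2.0667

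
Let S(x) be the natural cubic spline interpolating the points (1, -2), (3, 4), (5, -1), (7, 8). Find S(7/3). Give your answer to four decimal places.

3.4321

Write σ_i for S''(x_i). With h_i = 2, 2, 2 and divided differences Δ_i = 3, -5/2, 9/2, the continuity of S' gives the tridiagonal system
  2·σ_0 + 8·σ_1 + 2·σ_2 = 6(Δ_1 - Δ_0) = -33
  2·σ_1 + 8·σ_2 + 2·σ_3 = 6(Δ_2 - Δ_1) = 42
Natural end conditions: σ_0 = σ_3 = 0.
Solving: σ_0 = 0, σ_1 = -29/5, σ_2 = 67/10, σ_3 = 0.
On [1, 3], S(x) = -2 + 74/15·(x - 1) + 0·(x - 1)² - 29/60·(x - 1)³.
With (x - 1) = 4/3: S(7/3) = 278/81.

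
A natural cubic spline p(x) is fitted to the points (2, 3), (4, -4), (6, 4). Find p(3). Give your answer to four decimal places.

-1.9063

Write σ_i for p''(x_i). With h_i = 2, 2 and divided differences Δ_i = -7/2, 4, the continuity of p' gives the tridiagonal system
  2·σ_0 + 8·σ_1 + 2·σ_2 = 6(Δ_1 - Δ_0) = 45
Natural end conditions: σ_0 = σ_2 = 0.
Hence σ_0 = 0, σ_1 = 45/8, σ_2 = 0.
On [2, 4], p(x) = 3 - 43/8·(x - 2) + 0·(x - 2)² + 15/32·(x - 2)³.
With (x - 2) = 1: p(3) = -61/32.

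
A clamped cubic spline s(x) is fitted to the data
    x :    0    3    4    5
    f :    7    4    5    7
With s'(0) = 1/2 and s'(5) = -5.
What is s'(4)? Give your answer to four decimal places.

3.6724

Write σ_i for s''(x_i). With h_i = 3, 1, 1 and divided differences Δ_i = -1, 1, 2, the continuity of s' gives the tridiagonal system
  3·σ_0 + 8·σ_1 + 1·σ_2 = 6(Δ_1 - Δ_0) = 12
  1·σ_1 + 4·σ_2 + 1·σ_3 = 6(Δ_2 - Δ_1) = 6
Clamped end conditions give two more equations: 2h_0·σ_0 + h_0·σ_1 = 6(Δ_0 - s'(0)) = -9 and h_2·σ_2 + 2h_2·σ_3 = 6(s'(5) - Δ_2) = -42.
Forward elimination and back-substitution give σ_0 = -64/29, σ_1 = 41/29, σ_2 = 212/29, σ_3 = -715/29.
On [4, 5], s'(x) = b_2 + 2c_2·(x - 4) + 3d_2·(x - 4)² with b_2 = Δ_2 - h_2(2σ_2 + σ_3)/6 = 213/58, c_2 = σ_2/2 = 106/29, d_2 = (σ_3 - σ_2)/(6h_2) = -309/58. So s'(4) = 213/58.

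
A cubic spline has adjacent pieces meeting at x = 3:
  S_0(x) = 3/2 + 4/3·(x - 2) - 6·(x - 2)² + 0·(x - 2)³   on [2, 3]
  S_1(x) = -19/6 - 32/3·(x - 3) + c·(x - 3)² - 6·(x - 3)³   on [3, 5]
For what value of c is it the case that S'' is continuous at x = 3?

-6

S_0''(x) = -12 + 0·(x - 2), so S_0''(3) = -12. On the right, S_1''(3) = 2c, so c = -6.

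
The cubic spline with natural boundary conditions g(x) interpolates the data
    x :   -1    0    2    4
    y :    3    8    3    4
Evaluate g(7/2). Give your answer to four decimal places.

3.0469

Put M_i = g'' at the i-th knot. Here h = (1, 2, 2) and Δ = (5, -5/2, 1/2), so the interior equations h_(i-1)·M_(i-1) + 2(h_(i-1)+h_i)·M_i + h_i·M_(i+1) = 6(Δ_i − Δ_(i-1)) read
  1·M_0 + 6·M_1 + 2·M_2 = 6(Δ_1 - Δ_0) = -45
  2·M_1 + 8·M_2 + 2·M_3 = 6(Δ_2 - Δ_1) = 18
Natural end conditions: M_0 = M_3 = 0.
Hence M_0 = 0, M_1 = -9, M_2 = 9/2, M_3 = 0.
On [2, 4], g(x) = 3 - 5/2·(x - 2) + 9/4·(x - 2)² - 3/8·(x - 2)³.
With (x - 2) = 3/2: g(7/2) = 195/64.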